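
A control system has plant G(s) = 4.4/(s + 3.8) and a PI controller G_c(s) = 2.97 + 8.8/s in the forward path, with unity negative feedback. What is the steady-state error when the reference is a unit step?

The open loop G_c(s)G(s) has a pole at the origin (type 1), so the static position error constant is infinite and e_ss = 1/(1+∞) = 0.

0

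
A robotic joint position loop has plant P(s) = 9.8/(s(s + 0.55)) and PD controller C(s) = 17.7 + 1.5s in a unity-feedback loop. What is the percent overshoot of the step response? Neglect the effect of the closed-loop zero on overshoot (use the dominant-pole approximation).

10.7%

Forward path: (17.7 + 1.5s)·9.8/(s(s+0.55)). The closed-loop characteristic equation is s² + (0.55 + 9.8·1.5)s + 9.8·17.7 = 0.
That is s² + 15.25s + 173.5 = 0, so ω_n = 13.17 rad/s and ζ = 15.25/(2·13.17) = 0.5789.
%OS = 100·exp(−πζ/√(1−ζ²)) = 10.7%.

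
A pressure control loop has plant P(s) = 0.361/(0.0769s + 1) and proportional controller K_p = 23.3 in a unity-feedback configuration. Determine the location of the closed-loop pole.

Closed loop: T(s) = K_p·P/(1+K_p·P) = 8.411/(0.0769s + 1 + 8.411), with pole at s = −(1 + 8.411)/0.0769 = −122.4.

s = -122.4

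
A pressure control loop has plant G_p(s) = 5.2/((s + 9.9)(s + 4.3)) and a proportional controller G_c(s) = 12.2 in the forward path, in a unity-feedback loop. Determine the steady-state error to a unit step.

0.402

The loop is type 0. Static position error constant K_pos = G_c(0)·G_p(0) = 12.2·0.1222 = 1.49.
Steady-state error to a unit step: e_ss = 1/(1+K_pos) = 1/2.49 = 0.402.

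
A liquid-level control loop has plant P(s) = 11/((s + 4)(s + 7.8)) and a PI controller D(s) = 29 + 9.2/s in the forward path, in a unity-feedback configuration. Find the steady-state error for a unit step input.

The open loop D(s)P(s) has a pole at the origin (type 1), so the static position error constant is infinite and e_ss = 1/(1+∞) = 0.

0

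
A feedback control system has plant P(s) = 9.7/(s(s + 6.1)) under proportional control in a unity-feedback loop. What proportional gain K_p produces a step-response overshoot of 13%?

From %OS = 100·exp(−πζ/√(1−ζ²)) = 13%, ζ = −ln(0.13)/√(π²+ln²(0.13)) = 0.5446.
Characteristic equation s² + 6.1s + 9.7K_p = 0 gives ζ = 6.1/(2√(9.7K_p)).
Setting ζ = 0.5446: √(9.7K_p) = 6.1/(2·0.5446) = 5.6, so K_p = 31.36/9.7 = 3.23.

K_p = 3.23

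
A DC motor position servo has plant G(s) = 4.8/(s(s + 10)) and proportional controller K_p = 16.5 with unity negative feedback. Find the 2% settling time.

T_s ≈ 0.8 s

The closed-loop denominator s² + 10s + 79.2 gives ω_n = √79.2 = 8.899 and ζ = 10/(2ω_n) = 0.5618.
2% settling time T_s ≈ 4/(ζω_n) = 4/5 = 0.8 s.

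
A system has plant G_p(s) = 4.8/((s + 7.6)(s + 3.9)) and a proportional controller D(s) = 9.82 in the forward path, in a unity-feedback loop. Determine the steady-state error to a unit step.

The loop is type 0. Static position error constant K_pos = D(0)·G_p(0) = 9.82·0.1619 = 1.59.
Steady-state error to a unit step: e_ss = 1/(1+K_pos) = 1/2.59 = 0.386.

0.386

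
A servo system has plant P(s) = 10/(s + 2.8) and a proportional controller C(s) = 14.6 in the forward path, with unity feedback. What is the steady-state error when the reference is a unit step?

The loop is type 0. Static position error constant K_pos = C(0)·P(0) = 14.6·3.571 = 52.14.
Steady-state error to a unit step: e_ss = 1/(1+K_pos) = 1/53.14 = 0.0188.

0.0188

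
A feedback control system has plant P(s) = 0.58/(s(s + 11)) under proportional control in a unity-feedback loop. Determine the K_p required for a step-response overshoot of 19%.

K_p = 239

From %OS = 100·exp(−πζ/√(1−ζ²)) = 19%, ζ = −ln(0.19)/√(π²+ln²(0.19)) = 0.4673.
Characteristic equation s² + 11s + 0.58K_p = 0 gives ζ = 11/(2√(0.58K_p)).
Setting ζ = 0.4673: √(0.58K_p) = 11/(2·0.4673) = 11.77, so K_p = 138.5/0.58 = 239.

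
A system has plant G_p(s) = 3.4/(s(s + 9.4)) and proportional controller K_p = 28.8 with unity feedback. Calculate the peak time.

From 1 + K_pG_p(s) = 0: s² + 9.4s + 97.92 = 0 ⇒ ω_n = 9.895, ζ = 0.475.
Damped frequency ω_d = ω_n√(1−ζ²) = 8.708 rad/s, so peak time T_p = π/ω_d = 0.361 s.

T_p = 0.361 s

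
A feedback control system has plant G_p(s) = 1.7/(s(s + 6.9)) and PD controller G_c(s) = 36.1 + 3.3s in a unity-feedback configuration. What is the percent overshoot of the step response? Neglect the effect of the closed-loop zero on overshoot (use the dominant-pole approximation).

1.55%

Forward path: (36.1 + 3.3s)·1.7/(s(s+6.9)). The closed-loop characteristic equation is s² + (6.9 + 1.7·3.3)s + 1.7·36.1 = 0.
That is s² + 12.51s + 61.37 = 0, so ω_n = 7.834 rad/s and ζ = 12.51/(2·7.834) = 0.7985.
%OS = 100·exp(−πζ/√(1−ζ²)) = 1.55%.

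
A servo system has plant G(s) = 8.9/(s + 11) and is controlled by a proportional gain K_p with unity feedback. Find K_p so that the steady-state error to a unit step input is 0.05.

Steady-state error for a unit step on this type-0 loop is 1/(1 + K_p·G(0)).
G(0) = 0.8091. Require 1/(1 + K_p·0.8091) = 0.05, so 1 + 0.8091·K_p = 20.
K_p = (20 − 1)/0.8091 = 23.5.

K_p = 23.5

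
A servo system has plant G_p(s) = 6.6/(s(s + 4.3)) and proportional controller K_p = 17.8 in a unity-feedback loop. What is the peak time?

T_p = 0.296 s

Closed-loop characteristic equation: s² + 4.3s + 117.5 = 0, so ω_n = 10.84 rad/s and ζ = 4.3/(2·10.84) = 0.1984.
Damped frequency ω_d = ω_n√(1−ζ²) = 10.62 rad/s, so peak time T_p = π/ω_d = 0.296 s.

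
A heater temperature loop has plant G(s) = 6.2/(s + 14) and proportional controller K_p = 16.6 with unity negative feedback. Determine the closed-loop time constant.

Closed-loop transfer function: T(s) = K_p·G(s)/(1 + K_p·G(s)) = 102.9/(s + 14 + 102.9) = 102.9/(s + 116.9).
Time constant τ = 1/116.9 = 0.00855 s.

τ = 0.00855 s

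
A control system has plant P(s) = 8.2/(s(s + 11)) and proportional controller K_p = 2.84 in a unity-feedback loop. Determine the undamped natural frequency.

ω_n = 4.83 rad/s

1 + K_p·P(s) = 0 gives s² + 11s + 23.29 = 0.
So ω_n² = 23.29 ⇒ ω_n = 4.826 rad/s, and ζ = 11/(2ω_n) = 1.14.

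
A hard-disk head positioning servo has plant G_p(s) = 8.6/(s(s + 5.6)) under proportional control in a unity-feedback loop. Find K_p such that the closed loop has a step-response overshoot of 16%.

From %OS = 100·exp(−πζ/√(1−ζ²)) = 16%, ζ = −ln(0.16)/√(π²+ln²(0.16)) = 0.5039.
Characteristic equation s² + 5.6s + 8.6K_p = 0 gives ζ = 5.6/(2√(8.6K_p)).
Setting ζ = 0.5039: √(8.6K_p) = 5.6/(2·0.5039) = 5.557, so K_p = 30.88/8.6 = 3.59.

K_p = 3.59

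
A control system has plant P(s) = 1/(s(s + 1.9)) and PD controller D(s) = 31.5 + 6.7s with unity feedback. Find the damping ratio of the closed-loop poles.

ζ = 0.766

Forward path: (31.5 + 6.7s)·1/(s(s+1.9)). The closed-loop characteristic equation is s² + (1.9 + 1·6.7)s + 1·31.5 = 0.
That is s² + 8.6s + 31.5 = 0, so ω_n = 5.612 rad/s and ζ = 8.6/(2·5.612) = 0.7661.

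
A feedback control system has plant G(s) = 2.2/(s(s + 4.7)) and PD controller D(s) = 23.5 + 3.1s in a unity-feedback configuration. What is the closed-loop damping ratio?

Forward path: (23.5 + 3.1s)·2.2/(s(s+4.7)). The closed-loop characteristic equation is s² + (4.7 + 2.2·3.1)s + 2.2·23.5 = 0.
That is s² + 11.52s + 51.7 = 0, so ω_n = 7.19 rad/s and ζ = 11.52/(2·7.19) = 0.8011.

ζ = 0.801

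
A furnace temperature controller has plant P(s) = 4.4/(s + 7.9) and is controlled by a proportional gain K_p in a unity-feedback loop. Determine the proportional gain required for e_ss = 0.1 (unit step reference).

K_p = 16.2

Steady-state error for a unit step on this type-0 loop is 1/(1 + K_p·P(0)).
P(0) = 0.557. Require 1/(1 + K_p·0.557) = 0.1, so 1 + 0.557·K_p = 10.
K_p = (10 − 1)/0.557 = 16.2.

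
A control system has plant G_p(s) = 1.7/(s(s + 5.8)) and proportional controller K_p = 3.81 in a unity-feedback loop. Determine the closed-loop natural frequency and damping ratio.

ω_n = 2.54 rad/s, ζ = 1.14

With unity feedback the closed-loop characteristic equation is s² + 5.8s + 3.81·1.7 = s² + 5.8s + 6.477 = 0.
Matching s² + 2ζω_n s + ω_n²: ω_n = √6.477 = 2.545 rad/s and 2ζω_n = 5.8, so ζ = 5.8/(2·2.545) = 1.14.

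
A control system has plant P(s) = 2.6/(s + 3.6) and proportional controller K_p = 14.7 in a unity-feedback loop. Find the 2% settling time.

T_s ≈ 0.0956 s

Closed-loop transfer function: T(s) = K_p·P(s)/(1 + K_p·P(s)) = 38.22/(s + 3.6 + 38.22) = 38.22/(s + 41.82).
Time constant τ = 1/41.82 = 0.02391 s, so the 2% settling time is about 4τ = 0.0956 s.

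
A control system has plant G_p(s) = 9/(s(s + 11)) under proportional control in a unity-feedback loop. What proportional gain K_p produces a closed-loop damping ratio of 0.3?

K_p = 37.3

Closed-loop characteristic equation: s² + 11s + K_p·9 = 0.
So ω_n = √(9K_p) and 2ζω_n = 11, giving ζ = 11/(2√(9K_p)).
Setting ζ = 0.3: √(9K_p) = 11/(2·0.3) = 18.33, so K_p = 336.1/9 = 37.3.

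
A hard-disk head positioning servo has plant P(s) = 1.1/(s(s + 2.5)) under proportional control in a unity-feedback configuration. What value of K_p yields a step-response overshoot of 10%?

From %OS = 100·exp(−πζ/√(1−ζ²)) = 10%, ζ = −ln(0.1)/√(π²+ln²(0.1)) = 0.5912.
Characteristic equation s² + 2.5s + 1.1K_p = 0 gives ζ = 2.5/(2√(1.1K_p)).
Setting ζ = 0.5912: √(1.1K_p) = 2.5/(2·0.5912) = 2.115, so K_p = 4.471/1.1 = 4.06.

K_p = 4.06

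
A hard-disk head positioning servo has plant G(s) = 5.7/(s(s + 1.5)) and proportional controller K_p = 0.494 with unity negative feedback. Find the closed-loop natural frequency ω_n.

ω_n = 1.68 rad/s

With unity feedback the closed-loop characteristic equation is s² + 1.5s + 0.494·5.7 = s² + 1.5s + 2.816 = 0.
Matching s² + 2ζω_n s + ω_n²: ω_n = √2.816 = 1.678 rad/s and 2ζω_n = 1.5, so ζ = 1.5/(2·1.678) = 0.447.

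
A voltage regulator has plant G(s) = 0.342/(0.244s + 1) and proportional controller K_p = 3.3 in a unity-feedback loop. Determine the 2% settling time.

T_s ≈ 0.459 s

Closed loop: T(s) = K_p·G/(1+K_p·G) = 1.129/(0.244s + 1 + 1.129), with pole at s = −(1 + 1.129)/0.244 = −8.724.
τ = 1/8.724 = 0.1146 s, so 2% settling time ≈ 4τ = 0.459 s.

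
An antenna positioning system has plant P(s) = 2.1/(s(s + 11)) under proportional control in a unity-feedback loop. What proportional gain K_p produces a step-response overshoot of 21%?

K_p = 72.8

From %OS = 100·exp(−πζ/√(1−ζ²)) = 21%, ζ = −ln(0.21)/√(π²+ln²(0.21)) = 0.4449.
Characteristic equation s² + 11s + 2.1K_p = 0 gives ζ = 11/(2√(2.1K_p)).
Setting ζ = 0.4449: √(2.1K_p) = 11/(2·0.4449) = 12.36, so K_p = 152.8/2.1 = 72.8.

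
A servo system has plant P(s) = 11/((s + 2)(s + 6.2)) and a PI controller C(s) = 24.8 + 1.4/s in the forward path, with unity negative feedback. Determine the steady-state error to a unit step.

0

The open loop C(s)P(s) has a pole at the origin (type 1), so the static position error constant is infinite and e_ss = 1/(1+∞) = 0.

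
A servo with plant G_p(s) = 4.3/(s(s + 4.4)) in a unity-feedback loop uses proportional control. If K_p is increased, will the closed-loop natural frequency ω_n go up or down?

ω_n = √(4.3·K_p), which grows with K_p.

increase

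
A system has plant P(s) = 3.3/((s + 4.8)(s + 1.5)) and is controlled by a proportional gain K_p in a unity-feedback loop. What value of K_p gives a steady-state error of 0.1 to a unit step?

K_p = 19.6

The loop is type 0, so e_ss(step) = 1/(1 + K_pos) with K_pos = K_p·P(0).
P(0) = 0.4583. Require 1/(1 + K_p·0.4583) = 0.1, so 1 + 0.4583·K_p = 10.
K_p = (10 − 1)/0.4583 = 19.6.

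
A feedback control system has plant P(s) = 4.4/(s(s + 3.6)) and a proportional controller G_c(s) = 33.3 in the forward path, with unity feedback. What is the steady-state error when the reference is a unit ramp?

The loop has one pole at the origin (type 1). Velocity error constant K_v = lim_{s→0} s·G_c(s)P(s) = 33.3·4.4/3.6 = 40.7.
Steady-state error to a unit ramp: e_ss = 1/K_v = 0.0246.

0.0246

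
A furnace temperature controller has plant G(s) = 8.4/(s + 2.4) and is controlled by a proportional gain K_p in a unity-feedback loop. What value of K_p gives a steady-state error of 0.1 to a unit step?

K_p = 2.57

Steady-state error for a unit step on this type-0 loop is 1/(1 + K_p·G(0)).
G(0) = 3.5. Require 1/(1 + K_p·3.5) = 0.1, so 1 + 3.5·K_p = 10.
K_p = (10 − 1)/3.5 = 2.57.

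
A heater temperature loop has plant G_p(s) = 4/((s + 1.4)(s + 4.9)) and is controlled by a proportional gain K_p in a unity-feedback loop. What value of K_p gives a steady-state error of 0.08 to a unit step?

For a type-0 loop with proportional control, e_ss = 1/(1 + K_p·G_p(0)).
G_p(0) = 0.5831. Require 1/(1 + K_p·0.5831) = 0.08, so 1 + 0.5831·K_p = 12.5.
K_p = (12.5 − 1)/0.5831 = 19.7.

K_p = 19.7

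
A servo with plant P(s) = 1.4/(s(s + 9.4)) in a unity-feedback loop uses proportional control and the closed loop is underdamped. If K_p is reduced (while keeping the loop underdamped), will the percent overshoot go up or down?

decrease

ζ = 9.4/(2√(1.4K_p)) rises as K_p falls; higher damping means less overshoot.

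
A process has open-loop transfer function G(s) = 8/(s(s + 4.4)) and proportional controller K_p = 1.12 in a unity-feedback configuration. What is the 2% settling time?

Closed-loop characteristic equation: s² + 4.4s + 8.96 = 0, so ω_n = 2.993 rad/s and ζ = 4.4/(2·2.993) = 0.735.
2% settling time T_s ≈ 4/(ζω_n) = 4/2.2 = 1.82 s.

T_s ≈ 1.82 s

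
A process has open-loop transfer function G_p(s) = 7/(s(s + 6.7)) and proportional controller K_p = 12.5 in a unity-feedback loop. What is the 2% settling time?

T_s ≈ 1.19 s

Closed-loop characteristic equation: s² + 6.7s + 87.5 = 0, so ω_n = 9.354 rad/s and ζ = 6.7/(2·9.354) = 0.3581.
2% settling time T_s ≈ 4/(ζω_n) = 4/3.35 = 1.19 s.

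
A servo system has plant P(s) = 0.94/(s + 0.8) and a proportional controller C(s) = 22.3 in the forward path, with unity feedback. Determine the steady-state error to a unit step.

0.0368

The loop is type 0. Static position error constant K_pos = C(0)·P(0) = 22.3·1.175 = 26.2.
Steady-state error to a unit step: e_ss = 1/(1+K_pos) = 1/27.2 = 0.0368.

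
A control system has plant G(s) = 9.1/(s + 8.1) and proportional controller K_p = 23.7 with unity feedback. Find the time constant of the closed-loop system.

τ = 0.00447 s

Closed-loop transfer function: T(s) = K_p·G(s)/(1 + K_p·G(s)) = 215.7/(s + 8.1 + 215.7) = 215.7/(s + 223.8).
Time constant τ = 1/223.8 = 0.00447 s.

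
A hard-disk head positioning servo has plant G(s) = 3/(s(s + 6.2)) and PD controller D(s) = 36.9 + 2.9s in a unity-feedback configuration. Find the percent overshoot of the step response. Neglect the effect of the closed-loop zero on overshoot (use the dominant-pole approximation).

4.28%

Forward path: (36.9 + 2.9s)·3/(s(s+6.2)). The closed-loop characteristic equation is s² + (6.2 + 3·2.9)s + 3·36.9 = 0.
That is s² + 14.9s + 110.7 = 0, so ω_n = 10.52 rad/s and ζ = 14.9/(2·10.52) = 0.7081.
%OS = 100·exp(−πζ/√(1−ζ²)) = 4.28%.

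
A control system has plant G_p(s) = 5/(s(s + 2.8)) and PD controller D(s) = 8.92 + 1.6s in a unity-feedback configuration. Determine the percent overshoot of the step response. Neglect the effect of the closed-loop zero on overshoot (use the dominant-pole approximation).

Forward path: (8.92 + 1.6s)·5/(s(s+2.8)). The closed-loop characteristic equation is s² + (2.8 + 5·1.6)s + 5·8.92 = 0.
That is s² + 10.8s + 44.6 = 0, so ω_n = 6.678 rad/s and ζ = 10.8/(2·6.678) = 0.8086.
%OS = 100·exp(−πζ/√(1−ζ²)) = 1.33%.

1.33%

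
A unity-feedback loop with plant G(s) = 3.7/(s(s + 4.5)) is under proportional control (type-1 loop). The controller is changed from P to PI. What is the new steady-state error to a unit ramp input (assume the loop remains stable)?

The integrator raises the loop to type 2, so K_v → ∞ and e_ss to a ramp is zero.

0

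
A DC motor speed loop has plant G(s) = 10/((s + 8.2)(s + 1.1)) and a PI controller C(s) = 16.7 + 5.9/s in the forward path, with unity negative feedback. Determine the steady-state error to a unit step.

The open loop C(s)G(s) has a pole at the origin (type 1), so the static position error constant is infinite and e_ss = 1/(1+∞) = 0.

0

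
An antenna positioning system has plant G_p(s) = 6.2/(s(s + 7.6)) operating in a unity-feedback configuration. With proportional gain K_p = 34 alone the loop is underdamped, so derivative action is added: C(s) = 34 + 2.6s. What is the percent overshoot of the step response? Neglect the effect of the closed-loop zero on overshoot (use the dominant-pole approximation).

1.17%

Forward path: (34 + 2.6s)·6.2/(s(s+7.6)). The closed-loop characteristic equation is s² + (7.6 + 6.2·2.6)s + 6.2·34 = 0.
That is s² + 23.72s + 210.8 = 0, so ω_n = 14.52 rad/s and ζ = 23.72/(2·14.52) = 0.8169.
%OS = 100·exp(−πζ/√(1−ζ²)) = 1.17%.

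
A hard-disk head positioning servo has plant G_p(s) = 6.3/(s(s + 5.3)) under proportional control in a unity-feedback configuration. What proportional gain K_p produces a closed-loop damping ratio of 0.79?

Closed-loop characteristic equation: s² + 5.3s + K_p·6.3 = 0.
So ω_n = √(6.3K_p) and 2ζω_n = 5.3, giving ζ = 5.3/(2√(6.3K_p)).
Setting ζ = 0.79: √(6.3K_p) = 5.3/(2·0.79) = 3.354, so K_p = 11.25/6.3 = 1.79.

K_p = 1.79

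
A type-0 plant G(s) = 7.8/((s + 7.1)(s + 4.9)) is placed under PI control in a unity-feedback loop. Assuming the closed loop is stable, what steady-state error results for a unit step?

0

The PI controller's integrator makes the forward path type 1, so e_ss to a step is zero.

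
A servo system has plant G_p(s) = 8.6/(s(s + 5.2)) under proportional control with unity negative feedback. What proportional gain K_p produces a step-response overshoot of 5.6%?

From %OS = 100·exp(−πζ/√(1−ζ²)) = 5.6%, ζ = −ln(0.056)/√(π²+ln²(0.056)) = 0.6761.
Characteristic equation s² + 5.2s + 8.6K_p = 0 gives ζ = 5.2/(2√(8.6K_p)).
Setting ζ = 0.6761: √(8.6K_p) = 5.2/(2·0.6761) = 3.846, so K_p = 14.79/8.6 = 1.72.

K_p = 1.72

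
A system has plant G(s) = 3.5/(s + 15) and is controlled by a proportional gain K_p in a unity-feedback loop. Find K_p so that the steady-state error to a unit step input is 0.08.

K_p = 49.3

For a type-0 loop with proportional control, e_ss = 1/(1 + K_p·G(0)).
G(0) = 0.2333. Require 1/(1 + K_p·0.2333) = 0.08, so 1 + 0.2333·K_p = 12.5.
K_p = (12.5 − 1)/0.2333 = 49.3.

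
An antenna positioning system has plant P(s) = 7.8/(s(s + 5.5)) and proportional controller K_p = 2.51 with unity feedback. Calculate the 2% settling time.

T_s ≈ 1.45 s

Closed-loop characteristic equation: s² + 5.5s + 19.58 = 0, so ω_n = 4.425 rad/s and ζ = 5.5/(2·4.425) = 0.6215.
2% settling time T_s ≈ 4/(ζω_n) = 4/2.75 = 1.45 s.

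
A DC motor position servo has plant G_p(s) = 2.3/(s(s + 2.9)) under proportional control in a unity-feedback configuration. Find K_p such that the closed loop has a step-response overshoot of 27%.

From %OS = 100·exp(−πζ/√(1−ζ²)) = 27%, ζ = −ln(0.27)/√(π²+ln²(0.27)) = 0.3847.
Characteristic equation s² + 2.9s + 2.3K_p = 0 gives ζ = 2.9/(2√(2.3K_p)).
Setting ζ = 0.3847: √(2.3K_p) = 2.9/(2·0.3847) = 3.769, so K_p = 14.21/2.3 = 6.18.

K_p = 6.18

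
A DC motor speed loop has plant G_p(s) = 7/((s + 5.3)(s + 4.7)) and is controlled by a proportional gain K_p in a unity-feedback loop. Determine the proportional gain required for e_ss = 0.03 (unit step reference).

K_p = 115

Steady-state error for a unit step on this type-0 loop is 1/(1 + K_p·G_p(0)).
G_p(0) = 0.281. Require 1/(1 + K_p·0.281) = 0.03, so 1 + 0.281·K_p = 33.33.
K_p = (33.33 − 1)/0.281 = 115.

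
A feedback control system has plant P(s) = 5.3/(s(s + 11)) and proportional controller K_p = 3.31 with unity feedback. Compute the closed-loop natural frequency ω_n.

ω_n = 4.19 rad/s

With unity feedback the closed-loop characteristic equation is s² + 11s + 3.31·5.3 = s² + 11s + 17.54 = 0.
So ω_n² = 17.54 ⇒ ω_n = 4.188 rad/s, and ζ = 11/(2ω_n) = 1.31.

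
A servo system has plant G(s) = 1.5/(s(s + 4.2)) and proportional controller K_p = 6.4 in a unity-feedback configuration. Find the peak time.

Closed-loop characteristic equation: s² + 4.2s + 9.6 = 0, so ω_n = 3.098 rad/s and ζ = 4.2/(2·3.098) = 0.6778.
Damped frequency ω_d = ω_n√(1−ζ²) = 2.278 rad/s, so peak time T_p = π/ω_d = 1.38 s.

T_p = 1.38 s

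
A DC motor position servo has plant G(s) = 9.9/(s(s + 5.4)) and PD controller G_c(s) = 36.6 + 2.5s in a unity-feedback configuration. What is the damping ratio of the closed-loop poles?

ζ = 0.792

Forward path: (36.6 + 2.5s)·9.9/(s(s+5.4)). The closed-loop characteristic equation is s² + (5.4 + 9.9·2.5)s + 9.9·36.6 = 0.
That is s² + 30.15s + 362.3 = 0, so ω_n = 19.04 rad/s and ζ = 30.15/(2·19.04) = 0.792.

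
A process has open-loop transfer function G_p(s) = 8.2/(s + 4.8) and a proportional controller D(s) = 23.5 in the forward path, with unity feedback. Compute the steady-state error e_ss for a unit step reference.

The loop is type 0. Static position error constant K_pos = D(0)·G_p(0) = 23.5·1.708 = 40.15.
Steady-state error to a unit step: e_ss = 1/(1+K_pos) = 1/41.15 = 0.0243.

0.0243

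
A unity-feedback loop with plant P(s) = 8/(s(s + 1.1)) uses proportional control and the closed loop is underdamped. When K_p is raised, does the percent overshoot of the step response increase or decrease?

ζ = 1.1/(2√(8K_p)) decreases as K_p grows; lower damping means more overshoot.

increase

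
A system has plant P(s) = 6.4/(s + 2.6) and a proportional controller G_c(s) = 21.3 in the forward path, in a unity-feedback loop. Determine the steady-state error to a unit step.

0.0187

The loop is type 0. Static position error constant K_pos = G_c(0)·P(0) = 21.3·2.462 = 52.43.
Steady-state error to a unit step: e_ss = 1/(1+K_pos) = 1/53.43 = 0.0187.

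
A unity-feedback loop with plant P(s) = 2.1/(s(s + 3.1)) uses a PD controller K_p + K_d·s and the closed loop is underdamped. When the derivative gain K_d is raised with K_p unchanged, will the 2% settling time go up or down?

Characteristic equation s² + (3.1 + 2.1K_d)s + 2.1K_p = 0: raising K_d increases ζω_n = (3.1+2.1K_d)/2 while the loop stays underdamped, so T_s ≈ 4/(ζω_n) decreases.

decrease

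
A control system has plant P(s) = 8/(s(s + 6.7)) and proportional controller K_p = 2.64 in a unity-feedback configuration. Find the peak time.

T_p = 0.999 s

The closed-loop denominator s² + 6.7s + 21.12 gives ω_n = √21.12 = 4.596 and ζ = 6.7/(2ω_n) = 0.729.
Damped frequency ω_d = ω_n√(1−ζ²) = 3.146 rad/s, so peak time T_p = π/ω_d = 0.999 s.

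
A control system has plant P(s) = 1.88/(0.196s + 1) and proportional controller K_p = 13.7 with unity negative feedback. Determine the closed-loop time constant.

Closed loop: T(s) = K_p·P/(1+K_p·P) = 25.76/(0.196s + 1 + 25.76), with pole at s = −(1 + 25.76)/0.196 = −136.5.
Closed-loop time constant τ = 1/136.5 = 0.00733 s.

τ = 0.00733 s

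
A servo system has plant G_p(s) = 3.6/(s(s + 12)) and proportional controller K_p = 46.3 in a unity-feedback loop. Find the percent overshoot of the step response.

Closed-loop characteristic equation: s² + 12s + 166.7 = 0, so ω_n = 12.91 rad/s and ζ = 12/(2·12.91) = 0.4647.
%OS = 100·exp(−πζ/√(1−ζ²)) = 100·exp(−π·0.4647/√0.784) = 19.2%.

19.2%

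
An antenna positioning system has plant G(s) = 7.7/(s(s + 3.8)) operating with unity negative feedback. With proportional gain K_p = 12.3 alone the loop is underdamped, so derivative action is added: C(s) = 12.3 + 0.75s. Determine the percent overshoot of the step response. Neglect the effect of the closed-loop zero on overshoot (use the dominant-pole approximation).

Forward path: (12.3 + 0.75s)·7.7/(s(s+3.8)). The closed-loop characteristic equation is s² + (3.8 + 7.7·0.75)s + 7.7·12.3 = 0.
That is s² + 9.575s + 94.71 = 0, so ω_n = 9.732 rad/s and ζ = 9.575/(2·9.732) = 0.4919.
%OS = 100·exp(−πζ/√(1−ζ²)) = 16.9%.

16.9%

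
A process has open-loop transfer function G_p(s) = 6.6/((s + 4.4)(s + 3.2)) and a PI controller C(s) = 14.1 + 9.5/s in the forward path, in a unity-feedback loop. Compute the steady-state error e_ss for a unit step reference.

0

The open loop C(s)G_p(s) has a pole at the origin (type 1), so the static position error constant is infinite and e_ss = 1/(1+∞) = 0.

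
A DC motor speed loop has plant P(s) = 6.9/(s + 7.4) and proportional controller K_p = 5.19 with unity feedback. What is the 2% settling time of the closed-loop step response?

T_s ≈ 0.0926 s

Closed-loop transfer function: T(s) = K_p·P(s)/(1 + K_p·P(s)) = 35.81/(s + 7.4 + 35.81) = 35.81/(s + 43.21).
Time constant τ = 1/43.21 = 0.02314 s, so the 2% settling time is about 4τ = 0.0926 s.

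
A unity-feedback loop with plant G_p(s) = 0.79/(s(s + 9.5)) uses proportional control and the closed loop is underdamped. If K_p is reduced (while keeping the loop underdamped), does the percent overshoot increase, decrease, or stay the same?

decrease

ζ = 9.5/(2√(0.79K_p)) rises as K_p falls; higher damping means less overshoot.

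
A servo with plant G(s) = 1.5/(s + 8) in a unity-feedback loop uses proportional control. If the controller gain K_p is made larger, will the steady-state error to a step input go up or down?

decrease

The position error constant K_pos = K_p·G(0) grows with K_p, and e_ss = 1/(1+K_pos) falls.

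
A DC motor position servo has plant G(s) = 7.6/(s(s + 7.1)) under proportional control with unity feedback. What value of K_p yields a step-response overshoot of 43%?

From %OS = 100·exp(−πζ/√(1−ζ²)) = 43%, ζ = −ln(0.43)/√(π²+ln²(0.43)) = 0.2594.
Characteristic equation s² + 7.1s + 7.6K_p = 0 gives ζ = 7.1/(2√(7.6K_p)).
Setting ζ = 0.2594: √(7.6K_p) = 7.1/(2·0.2594) = 13.68, so K_p = 187.2/7.6 = 24.6.

K_p = 24.6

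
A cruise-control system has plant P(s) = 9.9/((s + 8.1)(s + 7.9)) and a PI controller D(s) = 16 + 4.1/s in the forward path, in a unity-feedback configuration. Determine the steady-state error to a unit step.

The open loop D(s)P(s) has a pole at the origin (type 1), so the static position error constant is infinite and e_ss = 1/(1+∞) = 0.

0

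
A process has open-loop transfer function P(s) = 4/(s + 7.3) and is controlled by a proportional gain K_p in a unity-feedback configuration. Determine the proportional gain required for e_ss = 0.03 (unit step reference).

K_p = 59

For a type-0 loop with proportional control, e_ss = 1/(1 + K_p·P(0)).
P(0) = 0.5479. Require 1/(1 + K_p·0.5479) = 0.03, so 1 + 0.5479·K_p = 33.33.
K_p = (33.33 − 1)/0.5479 = 59.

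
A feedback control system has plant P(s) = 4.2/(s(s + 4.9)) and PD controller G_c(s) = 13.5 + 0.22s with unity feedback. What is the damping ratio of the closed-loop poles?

ζ = 0.387

Forward path: (13.5 + 0.22s)·4.2/(s(s+4.9)). The closed-loop characteristic equation is s² + (4.9 + 4.2·0.22)s + 4.2·13.5 = 0.
That is s² + 5.824s + 56.7 = 0, so ω_n = 7.53 rad/s and ζ = 5.824/(2·7.53) = 0.3867.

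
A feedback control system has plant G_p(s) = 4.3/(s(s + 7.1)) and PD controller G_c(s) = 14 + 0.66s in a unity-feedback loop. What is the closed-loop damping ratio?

Forward path: (14 + 0.66s)·4.3/(s(s+7.1)). The closed-loop characteristic equation is s² + (7.1 + 4.3·0.66)s + 4.3·14 = 0.
That is s² + 9.938s + 60.2 = 0, so ω_n = 7.759 rad/s and ζ = 9.938/(2·7.759) = 0.6404.

ζ = 0.64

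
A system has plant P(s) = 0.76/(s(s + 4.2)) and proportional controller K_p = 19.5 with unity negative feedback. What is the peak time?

From 1 + K_pP(s) = 0: s² + 4.2s + 14.82 = 0 ⇒ ω_n = 3.85, ζ = 0.5455.
Damped frequency ω_d = ω_n√(1−ζ²) = 3.226 rad/s, so peak time T_p = π/ω_d = 0.974 s.

T_p = 0.974 s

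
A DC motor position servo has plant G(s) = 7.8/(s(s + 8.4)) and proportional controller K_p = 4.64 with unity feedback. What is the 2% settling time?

T_s ≈ 0.952 s

Closed-loop characteristic equation: s² + 8.4s + 36.19 = 0, so ω_n = 6.016 rad/s and ζ = 8.4/(2·6.016) = 0.6981.
2% settling time T_s ≈ 4/(ζω_n) = 4/4.2 = 0.952 s.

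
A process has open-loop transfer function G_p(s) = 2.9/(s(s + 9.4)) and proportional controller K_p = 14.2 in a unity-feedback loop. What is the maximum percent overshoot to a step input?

3.41%

From 1 + K_pG_p(s) = 0: s² + 9.4s + 41.18 = 0 ⇒ ω_n = 6.417, ζ = 0.7324.
%OS = 100·exp(−πζ/√(1−ζ²)) = 100·exp(−π·0.7324/√0.4636) = 3.41%.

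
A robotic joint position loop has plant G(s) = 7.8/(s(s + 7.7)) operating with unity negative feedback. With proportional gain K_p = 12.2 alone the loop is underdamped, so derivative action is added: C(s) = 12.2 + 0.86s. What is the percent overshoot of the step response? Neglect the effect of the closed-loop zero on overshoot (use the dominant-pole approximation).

3.2%

Forward path: (12.2 + 0.86s)·7.8/(s(s+7.7)). The closed-loop characteristic equation is s² + (7.7 + 7.8·0.86)s + 7.8·12.2 = 0.
That is s² + 14.41s + 95.16 = 0, so ω_n = 9.755 rad/s and ζ = 14.41/(2·9.755) = 0.7385.
%OS = 100·exp(−πζ/√(1−ζ²)) = 3.2%.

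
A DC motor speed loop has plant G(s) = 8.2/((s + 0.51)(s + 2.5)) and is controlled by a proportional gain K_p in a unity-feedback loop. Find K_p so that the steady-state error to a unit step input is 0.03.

The loop is type 0, so e_ss(step) = 1/(1 + K_pos) with K_pos = K_p·G(0).
G(0) = 6.431. Require 1/(1 + K_p·6.431) = 0.03, so 1 + 6.431·K_p = 33.33.
K_p = (33.33 − 1)/6.431 = 5.03.

K_p = 5.03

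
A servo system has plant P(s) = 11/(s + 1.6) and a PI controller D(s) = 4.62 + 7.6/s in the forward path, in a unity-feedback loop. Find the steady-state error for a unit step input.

The open loop D(s)P(s) has a pole at the origin (type 1), so the static position error constant is infinite and e_ss = 1/(1+∞) = 0.

0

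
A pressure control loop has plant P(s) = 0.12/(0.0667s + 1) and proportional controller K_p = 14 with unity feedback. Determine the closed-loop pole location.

s = -40.18

Closed loop: T(s) = K_p·P/(1+K_p·P) = 1.68/(0.0667s + 1 + 1.68), with pole at s = −(1 + 1.68)/0.0667 = −40.18.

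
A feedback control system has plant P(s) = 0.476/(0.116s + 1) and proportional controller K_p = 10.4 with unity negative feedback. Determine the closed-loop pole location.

Closed loop: T(s) = K_p·P/(1+K_p·P) = 4.95/(0.116s + 1 + 4.95), with pole at s = −(1 + 4.95)/0.116 = −51.3.

s = -51.3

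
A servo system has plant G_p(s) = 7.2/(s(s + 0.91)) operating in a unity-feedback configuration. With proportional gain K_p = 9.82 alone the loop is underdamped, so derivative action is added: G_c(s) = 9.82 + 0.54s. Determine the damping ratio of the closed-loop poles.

Forward path: (9.82 + 0.54s)·7.2/(s(s+0.91)). The closed-loop characteristic equation is s² + (0.91 + 7.2·0.54)s + 7.2·9.82 = 0.
That is s² + 4.798s + 70.7 = 0, so ω_n = 8.409 rad/s and ζ = 4.798/(2·8.409) = 0.2853.

ζ = 0.285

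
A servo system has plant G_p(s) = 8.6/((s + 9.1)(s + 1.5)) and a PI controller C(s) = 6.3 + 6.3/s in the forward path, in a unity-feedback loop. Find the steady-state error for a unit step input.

0

The open loop C(s)G_p(s) has a pole at the origin (type 1), so the static position error constant is infinite and e_ss = 1/(1+∞) = 0.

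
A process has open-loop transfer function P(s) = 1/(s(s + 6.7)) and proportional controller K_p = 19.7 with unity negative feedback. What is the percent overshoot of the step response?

Closed-loop characteristic equation: s² + 6.7s + 19.7 = 0, so ω_n = 4.438 rad/s and ζ = 6.7/(2·4.438) = 0.7548.
%OS = 100·exp(−πζ/√(1−ζ²)) = 100·exp(−π·0.7548/√0.4303) = 2.69%.

2.69%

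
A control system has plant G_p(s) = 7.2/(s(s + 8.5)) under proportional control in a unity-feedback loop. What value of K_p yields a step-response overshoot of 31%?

From %OS = 100·exp(−πζ/√(1−ζ²)) = 31%, ζ = −ln(0.31)/√(π²+ln²(0.31)) = 0.3493.
Characteristic equation s² + 8.5s + 7.2K_p = 0 gives ζ = 8.5/(2√(7.2K_p)).
Setting ζ = 0.3493: √(7.2K_p) = 8.5/(2·0.3493) = 12.17, so K_p = 148/7.2 = 20.6.

K_p = 20.6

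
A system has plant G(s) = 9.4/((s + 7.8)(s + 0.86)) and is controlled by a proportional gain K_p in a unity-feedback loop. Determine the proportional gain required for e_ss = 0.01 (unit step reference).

K_p = 70.6

For a type-0 loop with proportional control, e_ss = 1/(1 + K_p·G(0)).
G(0) = 1.401. Require 1/(1 + K_p·1.401) = 0.01, so 1 + 1.401·K_p = 100.
K_p = (100 − 1)/1.401 = 70.6.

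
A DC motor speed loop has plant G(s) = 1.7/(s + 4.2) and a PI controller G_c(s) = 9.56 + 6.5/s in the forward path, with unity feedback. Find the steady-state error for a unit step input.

0

The open loop G_c(s)G(s) has a pole at the origin (type 1), so the static position error constant is infinite and e_ss = 1/(1+∞) = 0.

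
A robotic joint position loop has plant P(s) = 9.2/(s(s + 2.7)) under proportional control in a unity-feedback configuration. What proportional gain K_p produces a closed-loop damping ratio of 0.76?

Closed-loop characteristic equation: s² + 2.7s + K_p·9.2 = 0.
So ω_n = √(9.2K_p) and 2ζω_n = 2.7, giving ζ = 2.7/(2√(9.2K_p)).
Setting ζ = 0.76: √(9.2K_p) = 2.7/(2·0.76) = 1.776, so K_p = 3.155/9.2 = 0.343.

K_p = 0.343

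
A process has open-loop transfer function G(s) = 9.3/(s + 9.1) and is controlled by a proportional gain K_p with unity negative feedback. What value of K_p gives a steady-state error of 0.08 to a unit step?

For a type-0 loop with proportional control, e_ss = 1/(1 + K_p·G(0)).
G(0) = 1.022. Require 1/(1 + K_p·1.022) = 0.08, so 1 + 1.022·K_p = 12.5.
K_p = (12.5 − 1)/1.022 = 11.3.

K_p = 11.3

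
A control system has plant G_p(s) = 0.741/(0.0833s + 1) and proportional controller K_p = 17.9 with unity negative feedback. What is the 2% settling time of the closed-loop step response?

T_s ≈ 0.0234 s

Closed loop: T(s) = K_p·G_p/(1+K_p·G_p) = 13.26/(0.0833s + 1 + 13.26), with pole at s = −(1 + 13.26)/0.0833 = −171.2.
τ = 1/171.2 = 0.00584 s, so 2% settling time ≈ 4τ = 0.0234 s.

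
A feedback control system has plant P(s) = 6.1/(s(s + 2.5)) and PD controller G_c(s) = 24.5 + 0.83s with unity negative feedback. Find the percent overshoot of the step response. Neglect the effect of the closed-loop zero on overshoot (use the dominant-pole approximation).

36%

Forward path: (24.5 + 0.83s)·6.1/(s(s+2.5)). The closed-loop characteristic equation is s² + (2.5 + 6.1·0.83)s + 6.1·24.5 = 0.
That is s² + 7.563s + 149.4 = 0, so ω_n = 12.22 rad/s and ζ = 7.563/(2·12.22) = 0.3093.
%OS = 100·exp(−πζ/√(1−ζ²)) = 36%.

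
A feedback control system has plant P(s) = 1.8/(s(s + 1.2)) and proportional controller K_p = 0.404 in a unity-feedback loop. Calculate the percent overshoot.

Closed-loop characteristic equation: s² + 1.2s + 0.7272 = 0, so ω_n = 0.8528 rad/s and ζ = 1.2/(2·0.8528) = 0.7036.
%OS = 100·exp(−πζ/√(1−ζ²)) = 100·exp(−π·0.7036/√0.505) = 4.46%.

4.46%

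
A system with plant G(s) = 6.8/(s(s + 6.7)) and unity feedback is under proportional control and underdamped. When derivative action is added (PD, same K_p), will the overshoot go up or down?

decrease

With PD the characteristic equation becomes s² + (a + K·K_d)s + K·K_p = 0; the damping term grows, ζ rises, overshoot falls.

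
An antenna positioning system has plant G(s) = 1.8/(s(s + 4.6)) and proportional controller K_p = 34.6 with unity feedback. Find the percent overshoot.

Closed-loop characteristic equation: s² + 4.6s + 62.28 = 0, so ω_n = 7.892 rad/s and ζ = 4.6/(2·7.892) = 0.2914.
%OS = 100·exp(−πζ/√(1−ζ²)) = 100·exp(−π·0.2914/√0.9151) = 38.4%.

38.4%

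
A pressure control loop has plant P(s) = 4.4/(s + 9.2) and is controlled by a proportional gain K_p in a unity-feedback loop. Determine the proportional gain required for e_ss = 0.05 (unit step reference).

For a type-0 loop with proportional control, e_ss = 1/(1 + K_p·P(0)).
P(0) = 0.4783. Require 1/(1 + K_p·0.4783) = 0.05, so 1 + 0.4783·K_p = 20.
K_p = (20 − 1)/0.4783 = 39.7.

K_p = 39.7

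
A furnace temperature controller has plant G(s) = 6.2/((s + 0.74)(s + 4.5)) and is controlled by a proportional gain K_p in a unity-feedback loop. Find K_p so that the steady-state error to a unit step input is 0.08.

For a type-0 loop with proportional control, e_ss = 1/(1 + K_p·G(0)).
G(0) = 1.862. Require 1/(1 + K_p·1.862) = 0.08, so 1 + 1.862·K_p = 12.5.
K_p = (12.5 − 1)/1.862 = 6.18.

K_p = 6.18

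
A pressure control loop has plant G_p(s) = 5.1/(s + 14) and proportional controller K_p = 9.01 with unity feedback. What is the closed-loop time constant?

Closed-loop transfer function: T(s) = K_p·G_p(s)/(1 + K_p·G_p(s)) = 45.95/(s + 14 + 45.95) = 45.95/(s + 59.95).
Time constant τ = 1/59.95 = 0.0167 s.

τ = 0.0167 s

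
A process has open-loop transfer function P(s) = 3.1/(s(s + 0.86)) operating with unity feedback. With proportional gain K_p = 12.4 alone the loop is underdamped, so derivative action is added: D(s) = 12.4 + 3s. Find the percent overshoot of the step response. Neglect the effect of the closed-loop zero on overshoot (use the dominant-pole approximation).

Forward path: (12.4 + 3s)·3.1/(s(s+0.86)). The closed-loop characteristic equation is s² + (0.86 + 3.1·3)s + 3.1·12.4 = 0.
That is s² + 10.16s + 38.44 = 0, so ω_n = 6.2 rad/s and ζ = 10.16/(2·6.2) = 0.8194.
%OS = 100·exp(−πζ/√(1−ζ²)) = 1.12%.

1.12%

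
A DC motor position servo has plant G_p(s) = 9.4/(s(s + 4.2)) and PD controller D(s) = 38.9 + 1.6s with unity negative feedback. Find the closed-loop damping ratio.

ζ = 0.503

Forward path: (38.9 + 1.6s)·9.4/(s(s+4.2)). The closed-loop characteristic equation is s² + (4.2 + 9.4·1.6)s + 9.4·38.9 = 0.
That is s² + 19.24s + 365.7 = 0, so ω_n = 19.12 rad/s and ζ = 19.24/(2·19.12) = 0.5031.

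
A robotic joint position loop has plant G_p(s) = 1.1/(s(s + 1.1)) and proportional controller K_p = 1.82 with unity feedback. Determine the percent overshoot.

26.6%

Closed-loop characteristic equation: s² + 1.1s + 2.002 = 0, so ω_n = 1.415 rad/s and ζ = 1.1/(2·1.415) = 0.3887.
%OS = 100·exp(−πζ/√(1−ζ²)) = 100·exp(−π·0.3887/√0.8489) = 26.6%.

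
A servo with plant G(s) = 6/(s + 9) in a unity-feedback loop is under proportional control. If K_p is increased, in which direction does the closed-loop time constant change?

Closed-loop pole is at s = −(9+K_p·6); larger K_p moves it further left, so τ = 1/(9+K_p·6) decreases.

decrease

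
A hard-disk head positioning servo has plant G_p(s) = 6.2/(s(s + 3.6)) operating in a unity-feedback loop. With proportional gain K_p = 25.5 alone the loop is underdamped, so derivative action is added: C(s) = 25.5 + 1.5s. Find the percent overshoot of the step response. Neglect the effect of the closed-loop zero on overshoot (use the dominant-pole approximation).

15.3%

Forward path: (25.5 + 1.5s)·6.2/(s(s+3.6)). The closed-loop characteristic equation is s² + (3.6 + 6.2·1.5)s + 6.2·25.5 = 0.
That is s² + 12.9s + 158.1 = 0, so ω_n = 12.57 rad/s and ζ = 12.9/(2·12.57) = 0.513.
%OS = 100·exp(−πζ/√(1−ζ²)) = 15.3%.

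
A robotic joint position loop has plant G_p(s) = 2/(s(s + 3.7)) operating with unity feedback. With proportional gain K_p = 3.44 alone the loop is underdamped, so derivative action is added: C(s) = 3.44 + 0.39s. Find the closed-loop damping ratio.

Forward path: (3.44 + 0.39s)·2/(s(s+3.7)). The closed-loop characteristic equation is s² + (3.7 + 2·0.39)s + 2·3.44 = 0.
That is s² + 4.48s + 6.88 = 0, so ω_n = 2.623 rad/s and ζ = 4.48/(2·2.623) = 0.854.

ζ = 0.854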